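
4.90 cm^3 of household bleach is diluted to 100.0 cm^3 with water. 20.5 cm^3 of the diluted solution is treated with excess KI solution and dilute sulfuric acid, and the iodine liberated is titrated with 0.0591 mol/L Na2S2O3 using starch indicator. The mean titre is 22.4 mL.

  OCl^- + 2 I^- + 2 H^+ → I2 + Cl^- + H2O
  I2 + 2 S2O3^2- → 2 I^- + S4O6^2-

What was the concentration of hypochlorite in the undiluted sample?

0.659 mol/L

n(S2O3^2-) = 0.0224 × 0.0591 = 1.32 × 10^-3 mol
n(I2) = n(S2O3^2-)/2 = 6.62 × 10^-4 mol
n(OCl^-) in the aliquot = 6.62 × 10^-4 mol (1:1 ratio)
[OCl^-]_dilute = 6.62 × 10^-4 / 0.0205 = 0.0323 mol/L
[OCl^-]_original = 0.0323 × 100.0/4.90 = 0.659 mol/L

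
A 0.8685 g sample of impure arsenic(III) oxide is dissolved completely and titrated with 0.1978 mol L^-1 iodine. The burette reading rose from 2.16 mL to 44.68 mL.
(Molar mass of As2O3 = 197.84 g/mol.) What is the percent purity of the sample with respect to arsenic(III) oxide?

95.79 %

As2O3 + 2 I2 + 2 H2O → As2O5 + 4 HI
n(I2) = 0.04252 L × 0.1978 mol/L = 8.410 × 10^-3 mol
From the 1:2 ratio, n(As2O3) = 1/2 × 8.410 × 10^-3 = 4.205 × 10^-3 mol
mass of As2O3 = 4.205 × 10^-3 × 197.84 g/mol = 0.8320 g
% As2O3 = 0.8320 / 0.8685 × 100 = 95.79 %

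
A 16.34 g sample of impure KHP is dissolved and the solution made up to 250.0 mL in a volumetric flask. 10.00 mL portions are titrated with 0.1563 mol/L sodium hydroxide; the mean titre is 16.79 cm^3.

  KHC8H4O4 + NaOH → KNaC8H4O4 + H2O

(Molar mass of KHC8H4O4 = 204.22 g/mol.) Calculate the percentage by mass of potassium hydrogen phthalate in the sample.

82.00 %

n(NaOH) per titration = 0.01679 × 0.1563 = 2.624 × 10^-3 mol
n(KHC8H4O4) in each aliquot = 2.624 × 10^-3 mol (1:1 ratio)
n(KHC8H4O4) in the whole flask = 2.624 × 10^-3 × 250.0/10.00 = 0.06561 mol
mass of KHC8H4O4 = 0.06561 × 204.22 = 13.40 g
% KHC8H4O4 = 13.40 / 16.34 × 100 = 82.00 %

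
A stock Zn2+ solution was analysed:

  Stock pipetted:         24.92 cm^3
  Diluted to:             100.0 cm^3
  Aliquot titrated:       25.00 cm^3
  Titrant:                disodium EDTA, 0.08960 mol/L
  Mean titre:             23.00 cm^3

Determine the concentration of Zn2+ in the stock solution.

0.3308 mol/L

Zn^2+ + EDTA^4- → [Zn(EDTA)]^2-
n(EDTA) = 0.02300 × 0.08960 = 2.061 × 10^-3 mol
n(Zn2+) in the aliquot = 2.061 × 10^-3 mol (1:1 ratio)
[Zn2+]_dilute = 2.061 × 10^-3 / 0.02500 = 0.08243 mol/L
Dilution factor = 100.0 / 24.92 = 4.013
[Zn2+]_stock = 0.08243 × 4.013 = 0.3308 mol/L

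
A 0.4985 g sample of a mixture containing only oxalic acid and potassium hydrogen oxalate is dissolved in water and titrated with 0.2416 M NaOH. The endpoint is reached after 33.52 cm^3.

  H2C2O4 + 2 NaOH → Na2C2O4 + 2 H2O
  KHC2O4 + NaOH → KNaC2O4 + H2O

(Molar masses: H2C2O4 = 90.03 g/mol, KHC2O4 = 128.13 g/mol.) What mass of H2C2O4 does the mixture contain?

n(NaOH) = 0.03352 × 0.2416 = 8.098 × 10^-3 mol
Let x = n(H2C2O4), y = n(KHC2O4).
Titrant: 2x + 1y = 8.098 × 10^-3;  mass: 90.03x + 128.13y = 0.4985
Solving, x = 3.243 × 10^-3 mol, y = 1.612 × 10^-3 mol
mass of H2C2O4 = 3.243 × 10^-3 × 90.03 = 0.2920 g

0.2920 g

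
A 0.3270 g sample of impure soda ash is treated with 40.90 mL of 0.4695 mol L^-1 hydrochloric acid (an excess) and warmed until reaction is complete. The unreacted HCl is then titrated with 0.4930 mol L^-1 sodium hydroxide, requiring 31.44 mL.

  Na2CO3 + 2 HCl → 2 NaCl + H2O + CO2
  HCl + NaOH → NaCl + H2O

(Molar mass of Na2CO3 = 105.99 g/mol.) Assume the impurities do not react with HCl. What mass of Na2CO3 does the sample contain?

n(HCl) added = 0.04090 × 0.4695 = 0.01920 mol
n(NaOH) used in back-titration = 0.03144 × 0.4930 = 0.01550 mol
n(HCl) left over = 0.01550 mol (1:1 ratio)
n(HCl) consumed by analyte = 0.01920 − 0.01550 = 3.703 × 10^-3 mol
From the 1:2 ratio, n(Na2CO3) = 1/2 × 3.703 × 10^-3 = 1.851 × 10^-3 mol
mass of Na2CO3 = 1.851 × 10^-3 × 105.99 = 0.1962 g

0.1962 g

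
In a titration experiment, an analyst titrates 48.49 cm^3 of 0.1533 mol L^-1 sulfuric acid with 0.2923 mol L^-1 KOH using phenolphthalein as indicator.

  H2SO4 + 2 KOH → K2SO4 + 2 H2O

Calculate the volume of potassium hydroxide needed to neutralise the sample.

n(H2SO4) = 0.04849 L × 0.1533 mol/L = 7.434 × 10^-3 mol
From the 2:1 stoichiometry, n(KOH) = 2/1 × 7.434 × 10^-3 = 0.01487 mol
V(KOH) = 0.01487 mol / 0.2923 mol/L = 0.05086 L = 50.86 mL

50.86 mL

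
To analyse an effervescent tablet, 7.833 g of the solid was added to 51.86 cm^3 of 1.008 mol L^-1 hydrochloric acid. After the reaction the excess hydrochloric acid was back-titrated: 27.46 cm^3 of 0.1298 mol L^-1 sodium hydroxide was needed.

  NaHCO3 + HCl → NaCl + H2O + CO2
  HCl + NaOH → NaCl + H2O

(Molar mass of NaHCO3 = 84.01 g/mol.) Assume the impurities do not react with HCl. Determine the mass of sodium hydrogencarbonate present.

4.092 g

n(HCl) added = 0.05186 × 1.008 = 0.05227 mol
n(NaOH) used in back-titration = 0.02746 × 0.1298 = 3.564 × 10^-3 mol
n(HCl) left over = 3.564 × 10^-3 mol (1:1 ratio)
n(HCl) consumed by analyte = 0.05227 − 3.564 × 10^-3 = 0.04871 mol
n(NaHCO3) = 0.04871 mol (1:1 ratio)
mass of NaHCO3 = 0.04871 × 84.01 = 4.092 g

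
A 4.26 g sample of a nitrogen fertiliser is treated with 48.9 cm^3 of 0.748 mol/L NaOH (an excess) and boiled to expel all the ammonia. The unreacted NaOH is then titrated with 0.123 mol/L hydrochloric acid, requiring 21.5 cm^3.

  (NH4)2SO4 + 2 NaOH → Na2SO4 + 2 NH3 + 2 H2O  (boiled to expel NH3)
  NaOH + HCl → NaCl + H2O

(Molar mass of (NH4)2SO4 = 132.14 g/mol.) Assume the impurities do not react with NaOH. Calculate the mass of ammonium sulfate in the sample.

n(NaOH) added = 0.0489 × 0.748 = 0.0366 mol
n(HCl) used in back-titration = 0.0215 × 0.123 = 2.64 × 10^-3 mol
n(NaOH) left over = 2.64 × 10^-3 mol (1:1 ratio)
n(NaOH) consumed by analyte = 0.0366 − 2.64 × 10^-3 = 0.0339 mol
From the 1:2 ratio, n((NH4)2SO4) = 1/2 × 0.0339 = 0.0170 mol
mass of (NH4)2SO4 = 0.0170 × 132.14 = 2.24 g

2.24 g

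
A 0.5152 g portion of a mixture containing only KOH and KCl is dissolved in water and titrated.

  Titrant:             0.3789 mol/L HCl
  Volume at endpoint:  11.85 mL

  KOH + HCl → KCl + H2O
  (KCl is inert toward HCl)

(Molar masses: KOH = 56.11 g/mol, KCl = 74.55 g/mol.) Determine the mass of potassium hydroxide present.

n(HCl) = 0.01185 × 0.3789 = 4.490 × 10^-3 mol
Let x = n(KOH), y = n(KCl).
Titrant: 1x = 4.490 × 10^-3;  mass: 56.11x + 74.55y = 0.5152
Solving, x = 4.490 × 10^-3 mol, y = 3.531 × 10^-3 mol
mass of KOH = 4.490 × 10^-3 × 56.11 = 0.2519 g

0.2519 g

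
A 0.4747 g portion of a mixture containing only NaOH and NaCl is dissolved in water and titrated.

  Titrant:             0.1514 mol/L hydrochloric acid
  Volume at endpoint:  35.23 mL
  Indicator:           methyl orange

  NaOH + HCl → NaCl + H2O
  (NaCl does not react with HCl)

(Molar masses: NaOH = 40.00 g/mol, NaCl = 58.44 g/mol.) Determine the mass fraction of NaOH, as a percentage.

n(HCl) = 0.03523 × 0.1514 = 5.334 × 10^-3 mol
Let x = n(NaOH), y = n(NaCl).
Titrant: 1x = 5.334 × 10^-3;  mass: 40.00x + 58.44y = 0.4747
Solving, x = 5.334 × 10^-3 mol, y = 4.472 × 10^-3 mol
mass of NaOH = 5.334 × 10^-3 × 40.00 = 0.2134 g
% NaOH = 0.2134 / 0.4747 × 100 = 44.94 %

44.94 %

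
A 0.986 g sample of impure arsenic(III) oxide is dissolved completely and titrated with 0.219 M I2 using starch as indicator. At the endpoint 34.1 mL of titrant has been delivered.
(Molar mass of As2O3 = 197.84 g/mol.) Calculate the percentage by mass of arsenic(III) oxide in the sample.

As2O3 + 2 I2 + 2 H2O → As2O5 + 4 HI
n(I2) = 0.0341 L × 0.219 mol/L = 7.47 × 10^-3 mol
From the 1:2 ratio, n(As2O3) = 1/2 × 7.47 × 10^-3 = 3.73 × 10^-3 mol
mass of As2O3 = 3.73 × 10^-3 × 197.84 g/mol = 0.739 g
% As2O3 = 0.739 / 0.986 × 100 = 74.9 %

74.9 %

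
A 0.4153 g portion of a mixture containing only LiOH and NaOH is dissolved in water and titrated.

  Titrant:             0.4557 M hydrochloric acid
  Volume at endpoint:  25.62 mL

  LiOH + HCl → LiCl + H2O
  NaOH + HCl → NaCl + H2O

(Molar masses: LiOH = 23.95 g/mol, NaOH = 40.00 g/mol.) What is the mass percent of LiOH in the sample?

18.58 %

n(HCl) = 0.02562 × 0.4557 = 0.01168 mol
Let x = n(LiOH), y = n(NaOH).
Titrant: 1x + 1y = 0.01168;  mass: 23.95x + 40.00y = 0.4153
Solving, x = 3.221 × 10^-3 mol, y = 8.454 × 10^-3 mol
mass of LiOH = 3.221 × 10^-3 × 23.95 = 0.07715 g
% LiOH = 0.07715 / 0.4153 × 100 = 18.58 %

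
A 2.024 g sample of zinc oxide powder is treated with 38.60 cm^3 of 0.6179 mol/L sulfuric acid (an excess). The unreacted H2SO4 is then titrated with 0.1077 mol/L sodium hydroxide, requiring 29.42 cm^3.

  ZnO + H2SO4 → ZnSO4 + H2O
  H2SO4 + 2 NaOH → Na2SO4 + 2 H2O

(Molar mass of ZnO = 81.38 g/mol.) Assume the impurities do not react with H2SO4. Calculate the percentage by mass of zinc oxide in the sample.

89.53 %

n(H2SO4) added = 0.03860 × 0.6179 = 0.02385 mol
n(NaOH) used in back-titration = 0.02942 × 0.1077 = 3.169 × 10^-3 mol
From the 1:2 ratio, n(H2SO4) left over = 1/2 × 3.169 × 10^-3 = 1.584 × 10^-3 mol
n(H2SO4) consumed by analyte = 0.02385 − 1.584 × 10^-3 = 0.02227 mol
n(ZnO) = 0.02227 mol (1:1 ratio)
mass of ZnO = 0.02227 × 81.38 = 1.812 g
% ZnO = 1.812 / 2.024 × 100 = 89.53 %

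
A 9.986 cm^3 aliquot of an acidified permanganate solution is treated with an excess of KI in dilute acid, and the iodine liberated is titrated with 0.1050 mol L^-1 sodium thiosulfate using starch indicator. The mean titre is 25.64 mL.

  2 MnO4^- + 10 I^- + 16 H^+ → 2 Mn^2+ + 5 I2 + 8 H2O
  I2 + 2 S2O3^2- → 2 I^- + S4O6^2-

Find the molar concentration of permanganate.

0.05392 mol/L

n(S2O3^2-) = 0.02564 × 0.1050 = 2.692 × 10^-3 mol
n(I2) = n(S2O3^2-)/2 = 1.346 × 10^-3 mol
From the 2:5 ratio, n(MnO4^-) in the aliquot = 2/5 × 1.346 × 10^-3 = 5.384 × 10^-4 mol
[MnO4^-] = 5.384 × 10^-4 / 0.009986 = 0.05392 mol/L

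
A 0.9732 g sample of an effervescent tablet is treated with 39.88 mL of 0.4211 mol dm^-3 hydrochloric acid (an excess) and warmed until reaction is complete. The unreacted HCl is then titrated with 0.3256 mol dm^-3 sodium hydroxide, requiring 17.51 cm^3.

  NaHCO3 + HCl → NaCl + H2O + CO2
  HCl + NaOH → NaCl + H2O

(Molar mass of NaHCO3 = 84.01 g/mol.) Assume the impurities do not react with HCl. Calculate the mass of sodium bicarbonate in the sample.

0.9319 g

n(HCl) added = 0.03988 × 0.4211 = 0.01679 mol
n(NaOH) used in back-titration = 0.01751 × 0.3256 = 5.701 × 10^-3 mol
n(HCl) left over = 5.701 × 10^-3 mol (1:1 ratio)
n(HCl) consumed by analyte = 0.01679 − 5.701 × 10^-3 = 0.01109 mol
n(NaHCO3) = 0.01109 mol (1:1 ratio)
mass of NaHCO3 = 0.01109 × 84.01 = 0.9319 g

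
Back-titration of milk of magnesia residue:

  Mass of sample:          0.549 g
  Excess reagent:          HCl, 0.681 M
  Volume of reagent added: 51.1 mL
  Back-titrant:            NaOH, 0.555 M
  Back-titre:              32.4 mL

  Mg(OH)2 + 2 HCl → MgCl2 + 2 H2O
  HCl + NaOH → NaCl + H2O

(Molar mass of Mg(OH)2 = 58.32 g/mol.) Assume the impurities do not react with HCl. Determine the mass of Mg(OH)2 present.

n(HCl) added = 0.0511 × 0.681 = 0.0348 mol
n(NaOH) used in back-titration = 0.0324 × 0.555 = 0.0180 mol
n(HCl) left over = 0.0180 mol (1:1 ratio)
n(HCl) consumed by analyte = 0.0348 − 0.0180 = 0.0168 mol
From the 1:2 ratio, n(Mg(OH)2) = 1/2 × 0.0168 = 8.41 × 10^-3 mol
mass of Mg(OH)2 = 8.41 × 10^-3 × 58.32 = 0.490 g

0.490 g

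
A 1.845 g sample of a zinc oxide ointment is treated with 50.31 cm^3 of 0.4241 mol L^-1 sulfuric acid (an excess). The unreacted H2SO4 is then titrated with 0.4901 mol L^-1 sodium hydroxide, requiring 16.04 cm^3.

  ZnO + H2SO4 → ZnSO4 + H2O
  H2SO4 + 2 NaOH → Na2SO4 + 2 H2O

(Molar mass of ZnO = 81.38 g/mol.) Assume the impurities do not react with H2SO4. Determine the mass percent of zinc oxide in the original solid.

76.77 %

n(H2SO4) added = 0.05031 × 0.4241 = 0.02134 mol
n(NaOH) used in back-titration = 0.01604 × 0.4901 = 7.861 × 10^-3 mol
From the 1:2 ratio, n(H2SO4) left over = 1/2 × 7.861 × 10^-3 = 3.931 × 10^-3 mol
n(H2SO4) consumed by analyte = 0.02134 − 3.931 × 10^-3 = 0.01741 mol
n(ZnO) = 0.01741 mol (1:1 ratio)
mass of ZnO = 0.01741 × 81.38 = 1.416 g
% ZnO = 1.416 / 1.845 × 100 = 76.77 %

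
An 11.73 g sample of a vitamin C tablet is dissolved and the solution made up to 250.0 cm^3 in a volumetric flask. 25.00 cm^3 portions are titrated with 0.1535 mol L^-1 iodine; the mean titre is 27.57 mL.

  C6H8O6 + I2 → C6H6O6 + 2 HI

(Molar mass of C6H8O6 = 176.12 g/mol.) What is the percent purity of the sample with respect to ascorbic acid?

63.54 %

n(I2) per titration = 0.02757 × 0.1535 = 4.232 × 10^-3 mol
n(C6H8O6) in each aliquot = 4.232 × 10^-3 mol (1:1 ratio)
n(C6H8O6) in the whole flask = 4.232 × 10^-3 × 250.0/25.00 = 0.04232 mol
mass of C6H8O6 = 0.04232 × 176.12 = 7.453 g
% C6H8O6 = 7.453 / 11.73 × 100 = 63.54 %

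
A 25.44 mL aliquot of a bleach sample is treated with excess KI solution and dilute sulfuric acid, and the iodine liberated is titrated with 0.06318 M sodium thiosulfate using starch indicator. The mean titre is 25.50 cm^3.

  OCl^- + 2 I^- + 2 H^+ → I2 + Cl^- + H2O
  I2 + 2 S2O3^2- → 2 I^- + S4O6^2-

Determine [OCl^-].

n(S2O3^2-) = 0.02550 × 0.06318 = 1.611 × 10^-3 mol
n(I2) = n(S2O3^2-)/2 = 8.055 × 10^-4 mol
n(OCl^-) in the aliquot = 8.055 × 10^-4 mol (1:1 ratio)
[OCl^-] = 8.055 × 10^-4 / 0.02544 = 0.03166 mol/L

0.03166 M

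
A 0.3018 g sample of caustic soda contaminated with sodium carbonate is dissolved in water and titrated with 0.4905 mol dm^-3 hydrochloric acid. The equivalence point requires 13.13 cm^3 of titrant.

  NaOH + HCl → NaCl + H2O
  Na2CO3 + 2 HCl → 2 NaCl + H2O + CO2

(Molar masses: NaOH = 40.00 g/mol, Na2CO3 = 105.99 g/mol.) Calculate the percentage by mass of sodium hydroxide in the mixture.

40.29 %

n(HCl) = 0.01313 × 0.4905 = 6.440 × 10^-3 mol
Let x = n(NaOH), y = n(Na2CO3).
Titrant: 1x + 2y = 6.440 × 10^-3;  mass: 40.00x + 105.99y = 0.3018
Solving, x = 3.040 × 10^-3 mol, y = 1.700 × 10^-3 mol
mass of NaOH = 3.040 × 10^-3 × 40.00 = 0.1216 g
% NaOH = 0.1216 / 0.3018 × 100 = 40.29 %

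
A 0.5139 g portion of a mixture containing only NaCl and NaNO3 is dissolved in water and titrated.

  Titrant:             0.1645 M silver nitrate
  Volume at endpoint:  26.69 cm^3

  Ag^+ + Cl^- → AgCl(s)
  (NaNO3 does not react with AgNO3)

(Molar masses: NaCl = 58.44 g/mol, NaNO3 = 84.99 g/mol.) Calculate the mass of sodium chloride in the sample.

n(AgNO3) = 0.02669 × 0.1645 = 4.391 × 10^-3 mol
Let x = n(NaCl), y = n(NaNO3).
Titrant: 1x = 4.391 × 10^-3;  mass: 58.44x + 84.99y = 0.5139
Solving, x = 4.391 × 10^-3 mol, y = 3.028 × 10^-3 mol
mass of NaCl = 4.391 × 10^-3 × 58.44 = 0.2566 g

0.2566 g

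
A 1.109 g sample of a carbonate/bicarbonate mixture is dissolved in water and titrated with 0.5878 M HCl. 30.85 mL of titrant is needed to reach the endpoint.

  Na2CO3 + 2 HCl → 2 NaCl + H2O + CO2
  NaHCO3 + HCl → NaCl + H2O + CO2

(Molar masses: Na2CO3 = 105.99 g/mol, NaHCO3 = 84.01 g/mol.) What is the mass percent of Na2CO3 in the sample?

63.85 %

n(HCl) = 0.03085 × 0.5878 = 0.01813 mol
Let x = n(Na2CO3), y = n(NaHCO3).
Titrant: 2x + 1y = 0.01813;  mass: 105.99x + 84.01y = 1.109
Solving, x = 6.681 × 10^-3 mol, y = 4.772 × 10^-3 mol
mass of Na2CO3 = 6.681 × 10^-3 × 105.99 = 0.7081 g
% Na2CO3 = 0.7081 / 1.109 × 100 = 63.85 %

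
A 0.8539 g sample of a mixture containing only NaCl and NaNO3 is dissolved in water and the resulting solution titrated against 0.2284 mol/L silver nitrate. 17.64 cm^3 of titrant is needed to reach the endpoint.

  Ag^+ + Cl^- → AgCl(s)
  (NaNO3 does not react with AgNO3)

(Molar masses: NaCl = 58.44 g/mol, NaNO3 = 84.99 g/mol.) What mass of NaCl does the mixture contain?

0.2355 g

n(AgNO3) = 0.01764 × 0.2284 = 4.029 × 10^-3 mol
Let x = n(NaCl), y = n(NaNO3).
Titrant: 1x = 4.029 × 10^-3;  mass: 58.44x + 84.99y = 0.8539
Solving, x = 4.029 × 10^-3 mol, y = 7.277 × 10^-3 mol
mass of NaCl = 4.029 × 10^-3 × 58.44 = 0.2355 g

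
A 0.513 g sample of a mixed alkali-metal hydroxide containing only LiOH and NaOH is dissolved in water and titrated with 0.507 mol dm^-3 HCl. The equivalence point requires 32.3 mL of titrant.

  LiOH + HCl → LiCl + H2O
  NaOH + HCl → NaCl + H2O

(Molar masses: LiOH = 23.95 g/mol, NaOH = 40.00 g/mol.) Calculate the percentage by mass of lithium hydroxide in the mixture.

41.3 %

n(HCl) = 0.0323 × 0.507 = 0.0164 mol
Let x = n(LiOH), y = n(NaOH).
Titrant: 1x + 1y = 0.0164;  mass: 23.95x + 40.00y = 0.513
Solving, x = 8.85 × 10^-3 mol, y = 7.53 × 10^-3 mol
mass of LiOH = 8.85 × 10^-3 × 23.95 = 0.212 g
% LiOH = 0.212 / 0.513 × 100 = 41.3 %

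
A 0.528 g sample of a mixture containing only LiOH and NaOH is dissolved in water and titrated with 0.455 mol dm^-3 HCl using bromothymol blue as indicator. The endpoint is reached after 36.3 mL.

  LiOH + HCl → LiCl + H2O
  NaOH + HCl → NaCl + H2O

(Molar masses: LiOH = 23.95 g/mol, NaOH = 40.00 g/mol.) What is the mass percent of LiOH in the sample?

n(HCl) = 0.0363 × 0.455 = 0.0165 mol
Let x = n(LiOH), y = n(NaOH).
Titrant: 1x + 1y = 0.0165;  mass: 23.95x + 40.00y = 0.528
Solving, x = 8.27 × 10^-3 mol, y = 8.25 × 10^-3 mol
mass of LiOH = 8.27 × 10^-3 × 23.95 = 0.198 g
% LiOH = 0.198 / 0.528 × 100 = 37.5 %

37.5 %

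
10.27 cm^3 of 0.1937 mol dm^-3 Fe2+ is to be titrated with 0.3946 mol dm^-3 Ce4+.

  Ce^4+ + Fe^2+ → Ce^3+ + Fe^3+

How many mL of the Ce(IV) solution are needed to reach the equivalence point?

5.041 mL

n(Fe2+) = 0.01027 L × 0.1937 mol/L = 1.989 × 10^-3 mol
n(Ce4+) = 1.989 × 10^-3 mol (1:1 stoichiometry)
V(Ce4+) = 1.989 × 10^-3 mol / 0.3946 mol/L = 0.005041 L = 5.041 mL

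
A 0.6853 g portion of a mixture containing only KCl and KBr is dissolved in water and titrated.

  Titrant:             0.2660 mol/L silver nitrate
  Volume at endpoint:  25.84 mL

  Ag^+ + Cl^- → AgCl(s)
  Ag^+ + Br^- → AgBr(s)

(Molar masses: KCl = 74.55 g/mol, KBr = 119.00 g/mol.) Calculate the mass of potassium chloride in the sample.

0.2225 g

n(AgNO3) = 0.02584 × 0.2660 = 6.873 × 10^-3 mol
Let x = n(KCl), y = n(KBr).
Titrant: 1x + 1y = 6.873 × 10^-3;  mass: 74.55x + 119.00y = 0.6853
Solving, x = 2.984 × 10^-3 mol, y = 3.889 × 10^-3 mol
mass of KCl = 2.984 × 10^-3 × 74.55 = 0.2225 g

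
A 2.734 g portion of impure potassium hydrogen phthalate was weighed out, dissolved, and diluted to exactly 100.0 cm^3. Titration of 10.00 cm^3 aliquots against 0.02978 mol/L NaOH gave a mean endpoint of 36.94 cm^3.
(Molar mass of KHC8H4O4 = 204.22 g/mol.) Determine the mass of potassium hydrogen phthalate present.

KHC8H4O4 + NaOH → KNaC8H4O4 + H2O
n(NaOH) per titration = 0.03694 × 0.02978 = 1.100 × 10^-3 mol
n(KHC8H4O4) in each aliquot = 1.100 × 10^-3 mol (1:1 ratio)
n(KHC8H4O4) in the whole flask = 1.100 × 10^-3 × 100.0/10.00 = 0.01100 mol
mass of KHC8H4O4 = 0.01100 × 204.22 = 2.247 g

2.247 g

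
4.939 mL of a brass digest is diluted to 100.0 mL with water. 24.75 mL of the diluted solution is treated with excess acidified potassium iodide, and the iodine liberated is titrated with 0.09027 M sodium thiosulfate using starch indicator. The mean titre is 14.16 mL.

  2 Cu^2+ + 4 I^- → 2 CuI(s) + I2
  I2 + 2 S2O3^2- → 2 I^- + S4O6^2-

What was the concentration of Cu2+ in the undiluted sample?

1.046 M

n(S2O3^2-) = 0.01416 × 0.09027 = 1.278 × 10^-3 mol
n(I2) = n(S2O3^2-)/2 = 6.391 × 10^-4 mol
From the 2:1 ratio, n(Cu2+) in the aliquot = 2/1 × 6.391 × 10^-4 = 1.278 × 10^-3 mol
[Cu2+]_dilute = 1.278 × 10^-3 / 0.02475 = 0.05165 mol/L
[Cu2+]_original = 0.05165 × 100.0/4.939 = 1.046 mol/L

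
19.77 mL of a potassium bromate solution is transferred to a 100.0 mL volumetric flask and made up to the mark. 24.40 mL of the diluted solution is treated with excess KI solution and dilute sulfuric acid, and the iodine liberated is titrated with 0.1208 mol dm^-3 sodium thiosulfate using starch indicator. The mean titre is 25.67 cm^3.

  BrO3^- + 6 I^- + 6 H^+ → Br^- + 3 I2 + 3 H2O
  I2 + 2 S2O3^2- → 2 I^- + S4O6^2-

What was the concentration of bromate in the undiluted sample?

0.1071 mol/L

n(S2O3^2-) = 0.02567 × 0.1208 = 3.101 × 10^-3 mol
n(I2) = n(S2O3^2-)/2 = 1.550 × 10^-3 mol
From the 1:3 ratio, n(BrO3^-) in the aliquot = 1/3 × 1.550 × 10^-3 = 5.168 × 10^-4 mol
[BrO3^-]_dilute = 5.168 × 10^-4 / 0.02440 = 0.02118 mol/L
[BrO3^-]_original = 0.02118 × 100.0/19.77 = 0.1071 mol/L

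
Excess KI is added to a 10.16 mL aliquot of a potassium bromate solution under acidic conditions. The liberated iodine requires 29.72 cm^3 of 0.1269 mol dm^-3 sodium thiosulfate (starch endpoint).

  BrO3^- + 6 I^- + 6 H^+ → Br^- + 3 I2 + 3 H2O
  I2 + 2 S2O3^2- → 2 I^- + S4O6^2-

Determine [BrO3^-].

0.06187 mol/L

n(S2O3^2-) = 0.02972 × 0.1269 = 3.771 × 10^-3 mol
n(I2) = n(S2O3^2-)/2 = 1.886 × 10^-3 mol
From the 1:3 ratio, n(BrO3^-) in the aliquot = 1/3 × 1.886 × 10^-3 = 6.286 × 10^-4 mol
[BrO3^-] = 6.286 × 10^-4 / 0.01016 = 0.06187 mol/L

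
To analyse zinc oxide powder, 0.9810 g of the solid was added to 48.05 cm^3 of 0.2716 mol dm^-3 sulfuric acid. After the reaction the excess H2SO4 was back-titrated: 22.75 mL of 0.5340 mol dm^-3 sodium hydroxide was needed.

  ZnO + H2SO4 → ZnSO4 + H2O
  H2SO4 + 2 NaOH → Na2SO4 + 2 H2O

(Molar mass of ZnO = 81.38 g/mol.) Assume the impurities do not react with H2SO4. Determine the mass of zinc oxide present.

0.5677 g

n(H2SO4) added = 0.04805 × 0.2716 = 0.01305 mol
n(NaOH) used in back-titration = 0.02275 × 0.5340 = 0.01215 mol
From the 1:2 ratio, n(H2SO4) left over = 1/2 × 0.01215 = 6.074 × 10^-3 mol
n(H2SO4) consumed by analyte = 0.01305 − 6.074 × 10^-3 = 6.976 × 10^-3 mol
n(ZnO) = 6.976 × 10^-3 mol (1:1 ratio)
mass of ZnO = 6.976 × 10^-3 × 81.38 = 0.5677 g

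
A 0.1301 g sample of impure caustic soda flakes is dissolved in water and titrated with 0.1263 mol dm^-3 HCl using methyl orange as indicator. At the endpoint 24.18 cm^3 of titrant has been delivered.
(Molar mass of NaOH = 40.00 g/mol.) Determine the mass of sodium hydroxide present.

NaOH + HCl → NaCl + H2O
n(HCl) = 0.02418 L × 0.1263 mol/L = 3.054 × 10^-3 mol
n(NaOH) = 3.054 × 10^-3 mol (1:1 ratio)
mass of NaOH = 3.054 × 10^-3 × 40.00 g/mol = 0.1222 g

0.1222 g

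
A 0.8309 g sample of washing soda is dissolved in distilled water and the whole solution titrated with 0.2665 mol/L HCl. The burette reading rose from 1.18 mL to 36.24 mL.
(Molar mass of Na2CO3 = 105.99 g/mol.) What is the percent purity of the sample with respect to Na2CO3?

59.59 %

Na2CO3 + 2 HCl → 2 NaCl + H2O + CO2
n(HCl) = 0.03506 L × 0.2665 mol/L = 9.343 × 10^-3 mol
From the 1:2 ratio, n(Na2CO3) = 1/2 × 9.343 × 10^-3 = 4.672 × 10^-3 mol
mass of Na2CO3 = 4.672 × 10^-3 × 105.99 g/mol = 0.4952 g
% Na2CO3 = 0.4952 / 0.8309 × 100 = 59.59 %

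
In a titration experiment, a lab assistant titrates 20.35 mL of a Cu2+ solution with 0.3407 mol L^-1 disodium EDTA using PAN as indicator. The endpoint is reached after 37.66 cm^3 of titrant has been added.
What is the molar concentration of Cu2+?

0.6305 mol/L

Cu^2+ + EDTA^4- → [Cu(EDTA)]^2-
n(EDTA) = 0.03766 L × 0.3407 mol/L = 0.01283 mol
n(Cu2+) = 0.01283 mol (1:1 mole ratio)
[Cu2+] = 0.01283 mol / 0.02035 L = 0.6305 mol/L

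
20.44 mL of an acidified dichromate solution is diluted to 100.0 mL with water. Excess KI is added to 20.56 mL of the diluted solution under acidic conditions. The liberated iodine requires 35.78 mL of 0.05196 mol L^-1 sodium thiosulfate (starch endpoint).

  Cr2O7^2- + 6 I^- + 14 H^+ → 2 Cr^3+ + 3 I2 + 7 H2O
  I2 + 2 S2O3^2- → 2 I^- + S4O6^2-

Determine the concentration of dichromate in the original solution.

0.07373 mol/L

n(S2O3^2-) = 0.03578 × 0.05196 = 1.859 × 10^-3 mol
n(I2) = n(S2O3^2-)/2 = 9.296 × 10^-4 mol
From the 1:3 ratio, n(Cr2O7^2-) in the aliquot = 1/3 × 9.296 × 10^-4 = 3.099 × 10^-4 mol
[Cr2O7^2-]_dilute = 3.099 × 10^-4 / 0.02056 = 0.01507 mol/L
[Cr2O7^2-]_original = 0.01507 × 100.0/20.44 = 0.07373 mol/L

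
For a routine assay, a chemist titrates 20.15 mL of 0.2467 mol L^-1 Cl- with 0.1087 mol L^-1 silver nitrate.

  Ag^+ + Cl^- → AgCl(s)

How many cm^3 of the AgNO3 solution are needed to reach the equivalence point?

45.73 mL

n(Cl-) = 0.02015 L × 0.2467 mol/L = 4.971 × 10^-3 mol
n(AgNO3) = 4.971 × 10^-3 mol (1:1 stoichiometry)
V(AgNO3) = 4.971 × 10^-3 mol / 0.1087 mol/L = 0.04573 L = 45.73 mL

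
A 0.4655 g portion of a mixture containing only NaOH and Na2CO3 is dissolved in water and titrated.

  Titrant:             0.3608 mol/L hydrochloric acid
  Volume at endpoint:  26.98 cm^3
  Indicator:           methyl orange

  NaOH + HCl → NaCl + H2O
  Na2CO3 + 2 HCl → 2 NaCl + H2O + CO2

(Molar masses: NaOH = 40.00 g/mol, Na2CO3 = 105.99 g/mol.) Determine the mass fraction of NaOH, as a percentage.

n(HCl) = 0.02698 × 0.3608 = 9.734 × 10^-3 mol
Let x = n(NaOH), y = n(Na2CO3).
Titrant: 1x + 2y = 9.734 × 10^-3;  mass: 40.00x + 105.99y = 0.4655
Solving, x = 3.876 × 10^-3 mol, y = 2.929 × 10^-3 mol
mass of NaOH = 3.876 × 10^-3 × 40.00 = 0.1551 g
% NaOH = 0.1551 / 0.4655 × 100 = 33.31 %

33.31 %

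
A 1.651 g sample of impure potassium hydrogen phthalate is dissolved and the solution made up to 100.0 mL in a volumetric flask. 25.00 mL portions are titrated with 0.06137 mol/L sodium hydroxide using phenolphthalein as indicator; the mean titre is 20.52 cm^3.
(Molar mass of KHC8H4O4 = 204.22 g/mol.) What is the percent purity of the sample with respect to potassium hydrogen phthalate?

62.31 %

KHC8H4O4 + NaOH → KNaC8H4O4 + H2O
n(NaOH) per titration = 0.02052 × 0.06137 = 1.259 × 10^-3 mol
n(KHC8H4O4) in each aliquot = 1.259 × 10^-3 mol (1:1 ratio)
n(KHC8H4O4) in the whole flask = 1.259 × 10^-3 × 100.0/25.00 = 5.037 × 10^-3 mol
mass of KHC8H4O4 = 5.037 × 10^-3 × 204.22 = 1.029 g
% KHC8H4O4 = 1.029 / 1.651 × 100 = 62.31 %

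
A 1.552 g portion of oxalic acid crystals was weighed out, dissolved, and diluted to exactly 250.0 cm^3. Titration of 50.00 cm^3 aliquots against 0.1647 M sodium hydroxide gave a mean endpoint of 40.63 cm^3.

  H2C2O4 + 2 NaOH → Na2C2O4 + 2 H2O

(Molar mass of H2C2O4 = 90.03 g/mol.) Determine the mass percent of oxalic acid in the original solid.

n(NaOH) per titration = 0.04063 × 0.1647 = 6.692 × 10^-3 mol
From the 1:2 ratio, n(H2C2O4) in each aliquot = 1/2 × 6.692 × 10^-3 = 3.346 × 10^-3 mol
n(H2C2O4) in the whole flask = 3.346 × 10^-3 × 250.0/50.00 = 0.01673 mol
mass of H2C2O4 = 0.01673 × 90.03 = 1.506 g
% H2C2O4 = 1.506 / 1.552 × 100 = 97.05 %

97.05 %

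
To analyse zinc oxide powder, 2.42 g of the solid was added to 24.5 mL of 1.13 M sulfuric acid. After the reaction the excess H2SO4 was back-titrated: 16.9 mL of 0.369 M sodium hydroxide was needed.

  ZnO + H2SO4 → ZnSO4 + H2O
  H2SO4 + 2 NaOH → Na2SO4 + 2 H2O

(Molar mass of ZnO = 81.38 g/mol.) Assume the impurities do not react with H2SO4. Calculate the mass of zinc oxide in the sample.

2.00 g

n(H2SO4) added = 0.0245 × 1.13 = 0.0277 mol
n(NaOH) used in back-titration = 0.0169 × 0.369 = 6.24 × 10^-3 mol
From the 1:2 ratio, n(H2SO4) left over = 1/2 × 6.24 × 10^-3 = 3.12 × 10^-3 mol
n(H2SO4) consumed by analyte = 0.0277 − 3.12 × 10^-3 = 0.0246 mol
n(ZnO) = 0.0246 mol (1:1 ratio)
mass of ZnO = 0.0246 × 81.38 = 2.00 g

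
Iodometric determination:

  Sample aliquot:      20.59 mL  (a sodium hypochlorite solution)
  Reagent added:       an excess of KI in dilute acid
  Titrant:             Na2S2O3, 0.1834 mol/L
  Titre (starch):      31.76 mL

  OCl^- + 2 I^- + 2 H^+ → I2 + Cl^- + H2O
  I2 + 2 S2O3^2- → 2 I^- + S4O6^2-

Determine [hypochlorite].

n(S2O3^2-) = 0.03176 × 0.1834 = 5.825 × 10^-3 mol
n(I2) = n(S2O3^2-)/2 = 2.912 × 10^-3 mol
n(OCl^-) in the aliquot = 2.912 × 10^-3 mol (1:1 ratio)
[OCl^-] = 2.912 × 10^-3 / 0.02059 = 0.1414 mol/L

0.1414 mol/L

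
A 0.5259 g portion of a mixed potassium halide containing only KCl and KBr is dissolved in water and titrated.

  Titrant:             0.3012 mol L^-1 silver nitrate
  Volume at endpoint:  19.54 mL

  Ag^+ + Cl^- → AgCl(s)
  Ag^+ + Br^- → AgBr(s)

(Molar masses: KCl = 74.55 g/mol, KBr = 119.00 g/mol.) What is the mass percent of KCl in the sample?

n(AgNO3) = 0.01954 × 0.3012 = 5.885 × 10^-3 mol
Let x = n(KCl), y = n(KBr).
Titrant: 1x + 1y = 5.885 × 10^-3;  mass: 74.55x + 119.00y = 0.5259
Solving, x = 3.925 × 10^-3 mol, y = 1.960 × 10^-3 mol
mass of KCl = 3.925 × 10^-3 × 74.55 = 0.2926 g
% KCl = 0.2926 / 0.5259 × 100 = 55.64 %

55.64 %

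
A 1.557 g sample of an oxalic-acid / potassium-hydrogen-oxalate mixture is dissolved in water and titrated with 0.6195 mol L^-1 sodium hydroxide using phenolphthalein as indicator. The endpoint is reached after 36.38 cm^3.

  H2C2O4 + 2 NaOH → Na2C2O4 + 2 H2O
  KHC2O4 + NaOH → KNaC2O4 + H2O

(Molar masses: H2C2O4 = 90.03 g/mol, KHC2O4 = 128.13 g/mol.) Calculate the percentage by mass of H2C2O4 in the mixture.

46.29 %

n(NaOH) = 0.03638 × 0.6195 = 0.02254 mol
Let x = n(H2C2O4), y = n(KHC2O4).
Titrant: 2x + 1y = 0.02254;  mass: 90.03x + 128.13y = 1.557
Solving, x = 8.005 × 10^-3 mol, y = 6.527 × 10^-3 mol
mass of H2C2O4 = 8.005 × 10^-3 × 90.03 = 0.7207 g
% H2C2O4 = 0.7207 / 1.557 × 100 = 46.29 %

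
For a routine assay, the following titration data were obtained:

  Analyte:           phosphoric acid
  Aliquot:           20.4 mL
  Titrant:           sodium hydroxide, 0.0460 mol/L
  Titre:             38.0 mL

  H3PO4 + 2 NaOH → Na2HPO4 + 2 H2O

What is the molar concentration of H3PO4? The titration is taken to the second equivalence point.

n(NaOH) = 0.0380 L × 0.0460 mol/L = 1.75 × 10^-3 mol
From the 1:2 mole ratio, n(H3PO4) = 1/2 × 1.75 × 10^-3 = 8.74 × 10^-4 mol
[H3PO4] = 8.74 × 10^-4 mol / 0.0204 L = 0.0428 mol/L

0.0428 mol/L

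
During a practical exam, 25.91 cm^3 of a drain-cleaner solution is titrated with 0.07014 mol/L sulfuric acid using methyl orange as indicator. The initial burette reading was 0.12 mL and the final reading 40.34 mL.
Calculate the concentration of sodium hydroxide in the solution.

2 NaOH + H2SO4 → Na2SO4 + 2 H2O
n(H2SO4) = 0.04022 L × 0.07014 mol/L = 2.821 × 10^-3 mol
From the 2:1 mole ratio, n(NaOH) = 2/1 × 2.821 × 10^-3 = 5.642 × 10^-3 mol
[NaOH] = 5.642 × 10^-3 mol / 0.02591 L = 0.2178 mol/L

0.2178 mol/L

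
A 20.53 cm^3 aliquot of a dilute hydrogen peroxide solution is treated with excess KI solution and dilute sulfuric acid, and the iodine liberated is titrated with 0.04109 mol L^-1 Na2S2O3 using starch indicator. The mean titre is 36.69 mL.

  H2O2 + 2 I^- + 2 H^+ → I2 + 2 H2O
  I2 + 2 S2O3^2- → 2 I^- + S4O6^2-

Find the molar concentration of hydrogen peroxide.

0.03672 mol/L

n(S2O3^2-) = 0.03669 × 0.04109 = 1.508 × 10^-3 mol
n(I2) = n(S2O3^2-)/2 = 7.538 × 10^-4 mol
n(H2O2) in the aliquot = 7.538 × 10^-4 mol (1:1 ratio)
[H2O2] = 7.538 × 10^-4 / 0.02053 = 0.03672 mol/L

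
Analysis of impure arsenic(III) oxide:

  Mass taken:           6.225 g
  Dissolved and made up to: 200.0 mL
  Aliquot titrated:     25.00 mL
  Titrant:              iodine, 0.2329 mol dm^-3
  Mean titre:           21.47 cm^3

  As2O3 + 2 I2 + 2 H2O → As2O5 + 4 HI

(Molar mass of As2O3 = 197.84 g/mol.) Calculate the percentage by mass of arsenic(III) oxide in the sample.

n(I2) per titration = 0.02147 × 0.2329 = 5.000 × 10^-3 mol
From the 1:2 ratio, n(As2O3) in each aliquot = 1/2 × 5.000 × 10^-3 = 2.500 × 10^-3 mol
n(As2O3) in the whole flask = 2.500 × 10^-3 × 200.0/25.00 = 0.02000 mol
mass of As2O3 = 0.02000 × 197.84 = 3.957 g
% As2O3 = 3.957 / 6.225 × 100 = 63.57 %

63.57 %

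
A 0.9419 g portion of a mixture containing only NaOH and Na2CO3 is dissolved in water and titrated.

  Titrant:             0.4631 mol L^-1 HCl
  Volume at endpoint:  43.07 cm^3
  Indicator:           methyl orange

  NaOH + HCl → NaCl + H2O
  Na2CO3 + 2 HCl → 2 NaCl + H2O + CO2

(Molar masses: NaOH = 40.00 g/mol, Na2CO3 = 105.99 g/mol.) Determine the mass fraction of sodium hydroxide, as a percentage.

n(HCl) = 0.04307 × 0.4631 = 0.01995 mol
Let x = n(NaOH), y = n(Na2CO3).
Titrant: 1x + 2y = 0.01995;  mass: 40.00x + 105.99y = 0.9419
Solving, x = 8.859 × 10^-3 mol, y = 5.543 × 10^-3 mol
mass of NaOH = 8.859 × 10^-3 × 40.00 = 0.3544 g
% NaOH = 0.3544 / 0.9419 × 100 = 37.62 %

37.62 %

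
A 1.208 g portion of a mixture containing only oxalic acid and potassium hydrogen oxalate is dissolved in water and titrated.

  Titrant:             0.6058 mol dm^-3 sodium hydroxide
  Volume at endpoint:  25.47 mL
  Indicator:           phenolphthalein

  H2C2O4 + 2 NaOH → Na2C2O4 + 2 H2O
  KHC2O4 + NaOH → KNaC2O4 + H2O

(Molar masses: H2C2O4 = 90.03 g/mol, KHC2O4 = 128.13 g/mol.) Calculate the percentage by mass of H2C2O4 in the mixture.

34.48 %

n(NaOH) = 0.02547 × 0.6058 = 0.01543 mol
Let x = n(H2C2O4), y = n(KHC2O4).
Titrant: 2x + 1y = 0.01543;  mass: 90.03x + 128.13y = 1.208
Solving, x = 4.626 × 10^-3 mol, y = 6.177 × 10^-3 mol
mass of H2C2O4 = 4.626 × 10^-3 × 90.03 = 0.4165 g
% H2C2O4 = 0.4165 / 1.208 × 100 = 34.48 %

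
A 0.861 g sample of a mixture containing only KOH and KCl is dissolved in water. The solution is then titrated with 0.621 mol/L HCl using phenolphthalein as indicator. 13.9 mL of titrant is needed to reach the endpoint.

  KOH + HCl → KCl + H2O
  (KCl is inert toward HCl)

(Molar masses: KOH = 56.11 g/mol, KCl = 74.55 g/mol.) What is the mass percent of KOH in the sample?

56.3 %

n(HCl) = 0.0139 × 0.621 = 8.63 × 10^-3 mol
Let x = n(KOH), y = n(KCl).
Titrant: 1x = 8.63 × 10^-3;  mass: 56.11x + 74.55y = 0.861
Solving, x = 8.63 × 10^-3 mol, y = 5.05 × 10^-3 mol
mass of KOH = 8.63 × 10^-3 × 56.11 = 0.484 g
% KOH = 0.484 / 0.861 × 100 = 56.3 %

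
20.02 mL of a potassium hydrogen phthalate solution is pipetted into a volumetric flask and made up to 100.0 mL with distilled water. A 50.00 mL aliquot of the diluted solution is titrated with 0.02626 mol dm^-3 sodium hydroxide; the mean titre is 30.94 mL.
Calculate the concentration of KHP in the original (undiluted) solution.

KHC8H4O4 + NaOH → KNaC8H4O4 + H2O
n(NaOH) = 0.03094 × 0.02626 = 8.125 × 10^-4 mol
n(KHC8H4O4) in the aliquot = 8.125 × 10^-4 mol (1:1 ratio)
[KHC8H4O4]_dilute = 8.125 × 10^-4 / 0.05000 = 0.01625 mol/L
Dilution factor = 100.0 / 20.02 = 4.995
[KHC8H4O4]_stock = 0.01625 × 4.995 = 0.08117 mol/L

0.08117 mol/L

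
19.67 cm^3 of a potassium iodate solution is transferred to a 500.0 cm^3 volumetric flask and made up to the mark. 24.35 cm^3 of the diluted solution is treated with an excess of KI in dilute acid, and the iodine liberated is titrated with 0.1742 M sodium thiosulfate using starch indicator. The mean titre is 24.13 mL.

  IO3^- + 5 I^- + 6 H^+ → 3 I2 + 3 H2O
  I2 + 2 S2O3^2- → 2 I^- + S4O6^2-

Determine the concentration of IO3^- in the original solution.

n(S2O3^2-) = 0.02413 × 0.1742 = 4.203 × 10^-3 mol
n(I2) = n(S2O3^2-)/2 = 2.102 × 10^-3 mol
From the 1:3 ratio, n(IO3^-) in the aliquot = 1/3 × 2.102 × 10^-3 = 7.006 × 10^-4 mol
[IO3^-]_dilute = 7.006 × 10^-4 / 0.02435 = 0.02877 mol/L
[IO3^-]_original = 0.02877 × 500.0/19.67 = 0.7313 mol/L

0.7313 M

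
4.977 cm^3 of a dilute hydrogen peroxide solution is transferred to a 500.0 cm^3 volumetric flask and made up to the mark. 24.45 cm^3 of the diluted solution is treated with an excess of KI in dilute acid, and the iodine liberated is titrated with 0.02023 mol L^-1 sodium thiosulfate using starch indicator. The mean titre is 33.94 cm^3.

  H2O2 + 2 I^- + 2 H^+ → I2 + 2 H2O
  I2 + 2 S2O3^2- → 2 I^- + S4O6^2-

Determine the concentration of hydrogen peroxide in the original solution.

n(S2O3^2-) = 0.03394 × 0.02023 = 6.866 × 10^-4 mol
n(I2) = n(S2O3^2-)/2 = 3.433 × 10^-4 mol
n(H2O2) in the aliquot = 3.433 × 10^-4 mol (1:1 ratio)
[H2O2]_dilute = 3.433 × 10^-4 / 0.02445 = 0.01404 mol/L
[H2O2]_original = 0.01404 × 500.0/4.977 = 1.411 mol/L

1.411 mol/L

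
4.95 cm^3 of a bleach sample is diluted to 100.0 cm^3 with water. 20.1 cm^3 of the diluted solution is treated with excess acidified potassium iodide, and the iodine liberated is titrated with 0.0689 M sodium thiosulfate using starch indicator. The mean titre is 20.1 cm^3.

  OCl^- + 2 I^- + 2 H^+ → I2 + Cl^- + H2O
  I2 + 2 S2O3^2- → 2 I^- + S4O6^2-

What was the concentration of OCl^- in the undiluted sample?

n(S2O3^2-) = 0.0201 × 0.0689 = 1.38 × 10^-3 mol
n(I2) = n(S2O3^2-)/2 = 6.92 × 10^-4 mol
n(OCl^-) in the aliquot = 6.92 × 10^-4 mol (1:1 ratio)
[OCl^-]_dilute = 6.92 × 10^-4 / 0.0201 = 0.0345 mol/L
[OCl^-]_original = 0.0345 × 100.0/4.95 = 0.696 mol/L

0.696 M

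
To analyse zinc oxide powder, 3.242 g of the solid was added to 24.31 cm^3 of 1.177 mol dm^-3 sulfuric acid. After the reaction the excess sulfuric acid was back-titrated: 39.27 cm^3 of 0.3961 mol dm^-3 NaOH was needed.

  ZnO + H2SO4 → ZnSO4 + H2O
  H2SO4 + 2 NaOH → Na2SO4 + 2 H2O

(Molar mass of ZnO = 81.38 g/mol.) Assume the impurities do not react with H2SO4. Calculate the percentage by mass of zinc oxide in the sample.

52.30 %

n(H2SO4) added = 0.02431 × 1.177 = 0.02861 mol
n(NaOH) used in back-titration = 0.03927 × 0.3961 = 0.01555 mol
From the 1:2 ratio, n(H2SO4) left over = 1/2 × 0.01555 = 7.777 × 10^-3 mol
n(H2SO4) consumed by analyte = 0.02861 − 7.777 × 10^-3 = 0.02084 mol
n(ZnO) = 0.02084 mol (1:1 ratio)
mass of ZnO = 0.02084 × 81.38 = 1.696 g
% ZnO = 1.696 / 3.242 × 100 = 52.30 %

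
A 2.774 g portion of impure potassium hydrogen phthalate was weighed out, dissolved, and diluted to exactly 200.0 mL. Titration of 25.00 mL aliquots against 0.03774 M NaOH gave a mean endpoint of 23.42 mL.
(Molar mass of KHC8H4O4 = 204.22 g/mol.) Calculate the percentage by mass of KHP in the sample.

52.06 %

KHC8H4O4 + NaOH → KNaC8H4O4 + H2O
n(NaOH) per titration = 0.02342 × 0.03774 = 8.839 × 10^-4 mol
n(KHC8H4O4) in each aliquot = 8.839 × 10^-4 mol (1:1 ratio)
n(KHC8H4O4) in the whole flask = 8.839 × 10^-4 × 200.0/25.00 = 7.071 × 10^-3 mol
mass of KHC8H4O4 = 7.071 × 10^-3 × 204.22 = 1.444 g
% KHC8H4O4 = 1.444 / 2.774 × 100 = 52.06 %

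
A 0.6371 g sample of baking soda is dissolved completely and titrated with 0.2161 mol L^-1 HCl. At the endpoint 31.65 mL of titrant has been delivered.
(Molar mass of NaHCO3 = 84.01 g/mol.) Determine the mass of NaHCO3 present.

0.5746 g

NaHCO3 + HCl → NaCl + H2O + CO2
n(HCl) = 0.03165 L × 0.2161 mol/L = 6.840 × 10^-3 mol
n(NaHCO3) = 6.840 × 10^-3 mol (1:1 ratio)
mass of NaHCO3 = 6.840 × 10^-3 × 84.01 g/mol = 0.5746 g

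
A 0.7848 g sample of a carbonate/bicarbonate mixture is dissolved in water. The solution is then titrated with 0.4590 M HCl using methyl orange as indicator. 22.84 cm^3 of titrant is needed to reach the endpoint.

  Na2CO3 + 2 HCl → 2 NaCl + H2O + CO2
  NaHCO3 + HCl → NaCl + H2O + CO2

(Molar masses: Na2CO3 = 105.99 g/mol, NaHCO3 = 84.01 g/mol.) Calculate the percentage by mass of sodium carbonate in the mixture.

20.88 %

n(HCl) = 0.02284 × 0.4590 = 0.01048 mol
Let x = n(Na2CO3), y = n(NaHCO3).
Titrant: 2x + 1y = 0.01048;  mass: 105.99x + 84.01y = 0.7848
Solving, x = 1.546 × 10^-3 mol, y = 7.391 × 10^-3 mol
mass of Na2CO3 = 1.546 × 10^-3 × 105.99 = 0.1639 g
% Na2CO3 = 0.1639 / 0.7848 × 100 = 20.88 %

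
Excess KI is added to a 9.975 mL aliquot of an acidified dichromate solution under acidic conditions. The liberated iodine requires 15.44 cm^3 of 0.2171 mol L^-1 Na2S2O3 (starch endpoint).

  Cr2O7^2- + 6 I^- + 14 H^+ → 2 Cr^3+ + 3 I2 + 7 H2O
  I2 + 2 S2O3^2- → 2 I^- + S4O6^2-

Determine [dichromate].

n(S2O3^2-) = 0.01544 × 0.2171 = 3.352 × 10^-3 mol
n(I2) = n(S2O3^2-)/2 = 1.676 × 10^-3 mol
From the 1:3 ratio, n(Cr2O7^2-) in the aliquot = 1/3 × 1.676 × 10^-3 = 5.587 × 10^-4 mol
[Cr2O7^2-] = 5.587 × 10^-4 / 0.009975 = 0.05601 mol/L

0.05601 mol/L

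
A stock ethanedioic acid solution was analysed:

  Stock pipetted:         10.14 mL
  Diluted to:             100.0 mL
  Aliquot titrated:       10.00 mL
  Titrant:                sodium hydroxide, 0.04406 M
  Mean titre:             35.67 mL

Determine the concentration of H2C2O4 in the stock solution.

0.7750 M

H2C2O4 + 2 NaOH → Na2C2O4 + 2 H2O
n(NaOH) = 0.03567 × 0.04406 = 1.572 × 10^-3 mol
From the 1:2 ratio, n(H2C2O4) in the aliquot = 1/2 × 1.572 × 10^-3 = 7.858 × 10^-4 mol
[H2C2O4]_dilute = 7.858 × 10^-4 / 0.01000 = 0.07858 mol/L
Dilution factor = 100.0 / 10.14 = 9.862
[H2C2O4]_stock = 0.07858 × 9.862 = 0.7750 mol/L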